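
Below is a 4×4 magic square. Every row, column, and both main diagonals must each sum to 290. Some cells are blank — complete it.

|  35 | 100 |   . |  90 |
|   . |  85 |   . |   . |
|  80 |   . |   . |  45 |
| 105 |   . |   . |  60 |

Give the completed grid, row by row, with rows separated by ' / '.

35 100 65 90 / 70 85 40 95 / 80 55 110 45 / 105 50 75 60

The remaining cell in row 1 is (1,3) = 290 − 225 = 65.
The remaining cell in column 1 is (2,1) = 290 − 220 = 70.
From column 4, 290 − (90 + 45 + 60) gives (2,4) = 95.
Main diagonal: 35 + 85 + 60 + ? = 290, so (3,3) = 110.
Row 2 must total 290; the given cells sum to 250, so (2,3) = 40.
Row 3 needs 290; the known cells sum to 235, so (3,2) = 55.
The remaining cell in column 2 is (4,2) = 290 − 240 = 50.
Column 3 needs 290; the known cells sum to 215, so (4,3) = 75.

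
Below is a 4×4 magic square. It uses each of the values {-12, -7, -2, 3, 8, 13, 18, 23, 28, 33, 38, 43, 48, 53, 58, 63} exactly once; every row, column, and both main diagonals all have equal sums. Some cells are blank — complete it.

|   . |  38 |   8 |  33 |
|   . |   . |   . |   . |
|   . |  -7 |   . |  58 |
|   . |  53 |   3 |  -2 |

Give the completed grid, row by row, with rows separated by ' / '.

The 16 entries sum to 408, so each line sums to 408/4 = 102.
Row 1 needs 102; the known cells sum to 79, so (1,1) = 23.
Row 4 needs 102; the known cells sum to 54, so (4,1) = 48.
Column 2 must total 102; the given cells sum to 84, so (2,2) = 18.
Column 4: 33 + 58 + (-2) + ? = 102, so (2,4) = 13.
From main diagonal, 102 − (23 + 18 + (-2)) gives (3,3) = 63.
From anti-diagonal, 102 − (33 + (-7) + 48) gives (2,3) = 28.
Row 2: 18 + 28 + 13 + ? = 102, so (2,1) = 43.
The remaining cell in row 3 is (3,1) = 102 − 114 = -12.

23 38 8 33 / 43 18 28 13 / -12 -7 63 58 / 48 53 3 -2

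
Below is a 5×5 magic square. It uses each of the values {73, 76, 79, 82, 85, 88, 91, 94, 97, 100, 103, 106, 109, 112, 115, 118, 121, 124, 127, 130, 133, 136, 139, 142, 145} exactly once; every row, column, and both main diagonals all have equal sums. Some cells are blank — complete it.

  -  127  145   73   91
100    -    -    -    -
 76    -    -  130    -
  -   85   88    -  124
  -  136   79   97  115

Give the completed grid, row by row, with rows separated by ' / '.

The 25 entries sum to 2725, so each line sums to 2725/5 = 545.
From row 1, 545 − (127 + 145 + 73 + 91) gives (1,1) = 109.
Row 5 needs 545; the known cells sum to 427, so (5,1) = 118.
From column 1, 545 − (109 + 100 + 76 + 118) gives (4,1) = 142.
The remaining cell in row 4 is (4,4) = 545 − 439 = 106.
Column 4 must total 545; the given cells sum to 406, so (2,4) = 139.
From anti-diagonal, 545 − (91 + 139 + 85 + 118) gives (3,3) = 112.
Column 3: 145 + 112 + 88 + 79 + ? = 545, so (2,3) = 121.
From main diagonal, 545 − (109 + 112 + 106 + 115) gives (2,2) = 103.
Using row 2: 100 + 103 + 121 + 139 + ? → (2,5) = 545 − 463 = 82.
The remaining cell in column 2 is (3,2) = 545 − 451 = 94.
Column 5 needs 545; the known cells sum to 412, so (3,5) = 133.

109 127 145 73 91 / 100 103 121 139 82 / 76 94 112 130 133 / 142 85 88 106 124 / 118 136 79 97 115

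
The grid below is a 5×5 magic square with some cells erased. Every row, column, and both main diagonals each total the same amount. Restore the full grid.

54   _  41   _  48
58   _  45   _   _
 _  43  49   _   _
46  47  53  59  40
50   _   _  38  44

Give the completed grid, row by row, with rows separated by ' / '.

Row 4 is already complete: 46 + 47 + 53 + 59 + 40 = 245, so that is the magic constant.
Column 1: 54 + 58 + 46 + 50 + ? = 245, so (3,1) = 37.
Column 3 must total 245; the given cells sum to 188, so (5,3) = 57.
Main diagonal must total 245; the given cells sum to 206, so (2,2) = 39.
The remaining cell in anti-diagonal is (2,4) = 245 − 194 = 51.
Row 2 needs 245; the known cells sum to 193, so (2,5) = 52.
Row 5 needs 245; the known cells sum to 189, so (5,2) = 56.
Using column 2: 39 + 43 + 47 + 56 + ? → (1,2) = 245 − 185 = 60.
The remaining cell in column 5 is (3,5) = 245 − 184 = 61.
Row 1 needs 245; the known cells sum to 203, so (1,4) = 42.
Using row 3: 37 + 43 + 49 + 61 + ? → (3,4) = 245 − 190 = 55.

54 60 41 42 48 / 58 39 45 51 52 / 37 43 49 55 61 / 46 47 53 59 40 / 50 56 57 38 44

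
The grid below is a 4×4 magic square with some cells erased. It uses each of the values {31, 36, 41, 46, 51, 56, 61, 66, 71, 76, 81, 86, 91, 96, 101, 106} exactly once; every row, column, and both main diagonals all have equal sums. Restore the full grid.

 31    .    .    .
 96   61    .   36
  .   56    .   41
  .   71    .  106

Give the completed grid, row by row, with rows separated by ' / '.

The 16 entries sum to 1096, so each line sums to 1096/4 = 274.
Using row 2: 96 + 61 + 36 + ? → (2,3) = 274 − 193 = 81.
Using column 2: 61 + 56 + 71 + ? → (1,2) = 274 − 188 = 86.
From column 4, 274 − (36 + 41 + 106) gives (1,4) = 91.
From main diagonal, 274 − (31 + 61 + 106) gives (3,3) = 76.
Anti-diagonal needs 274; the known cells sum to 228, so (4,1) = 46.
The remaining cell in row 1 is (1,3) = 274 − 208 = 66.
Row 3 needs 274; the known cells sum to 173, so (3,1) = 101.
Row 4: 46 + 71 + 106 + ? = 274, so (4,3) = 51.

31 86 66 91 / 96 61 81 36 / 101 56 76 41 / 46 71 51 106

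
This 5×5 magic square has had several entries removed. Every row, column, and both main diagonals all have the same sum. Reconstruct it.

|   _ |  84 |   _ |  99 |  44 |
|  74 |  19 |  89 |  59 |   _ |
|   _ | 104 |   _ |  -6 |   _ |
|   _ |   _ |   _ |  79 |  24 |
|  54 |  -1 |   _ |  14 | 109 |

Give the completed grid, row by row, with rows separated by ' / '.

-11 84 29 99 44 / 74 19 89 59 4 / 34 104 49 -6 64 / 94 39 9 79 24 / 54 -1 69 14 109

Column 4 is already complete: 99 + 59 + -6 + 79 + 14 = 245, so that is the magic constant.
Row 2 must total 245; the given cells sum to 241, so (2,5) = 4.
From row 5, 245 − (54 + (-1) + 14 + 109) gives (5,3) = 69.
The remaining cell in column 2 is (4,2) = 245 − 206 = 39.
The remaining cell in column 5 is (3,5) = 245 − 181 = 64.
Anti-diagonal needs 245; the known cells sum to 196, so (3,3) = 49.
From row 3, 245 − (104 + 49 + (-6) + 64) gives (3,1) = 34.
Main diagonal must total 245; the given cells sum to 256, so (1,1) = -11.
Row 1 needs 245; the known cells sum to 216, so (1,3) = 29.
The remaining cell in column 1 is (4,1) = 245 − 151 = 94.
Column 3 must total 245; the given cells sum to 236, so (4,3) = 9.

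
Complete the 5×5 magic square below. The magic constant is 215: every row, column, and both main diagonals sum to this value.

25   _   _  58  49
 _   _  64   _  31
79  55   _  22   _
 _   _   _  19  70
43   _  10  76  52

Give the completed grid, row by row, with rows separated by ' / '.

25 16 67 58 49 / 7 73 64 40 31 / 79 55 46 22 13 / 61 37 28 19 70 / 43 34 10 76 52

Row 5 needs 215; the known cells sum to 181, so (5,2) = 34.
From column 4, 215 − (58 + 22 + 19 + 76) gives (2,4) = 40.
The remaining cell in column 5 is (3,5) = 215 − 202 = 13.
Row 3 must total 215; the given cells sum to 169, so (3,3) = 46.
Main diagonal needs 215; the known cells sum to 142, so (2,2) = 73.
Anti-diagonal must total 215; the given cells sum to 178, so (4,2) = 37.
Using row 2: 73 + 64 + 40 + 31 + ? → (2,1) = 215 − 208 = 7.
Column 1 must total 215; the given cells sum to 154, so (4,1) = 61.
From column 2, 215 − (73 + 55 + 37 + 34) gives (1,2) = 16.
From row 1, 215 − (25 + 16 + 58 + 49) gives (1,3) = 67.
Row 4 needs 215; the known cells sum to 187, so (4,3) = 28.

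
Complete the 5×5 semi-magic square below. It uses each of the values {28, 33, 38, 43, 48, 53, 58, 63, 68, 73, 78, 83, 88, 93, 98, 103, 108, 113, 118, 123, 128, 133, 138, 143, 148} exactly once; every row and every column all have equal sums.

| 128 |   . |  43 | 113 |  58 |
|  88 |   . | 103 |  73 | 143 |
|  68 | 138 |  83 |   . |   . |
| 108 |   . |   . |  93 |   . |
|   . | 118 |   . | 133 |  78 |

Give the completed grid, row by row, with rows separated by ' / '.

128 98 43 113 58 / 88 33 103 73 143 / 68 138 83 28 123 / 108 53 148 93 38 / 48 118 63 133 78

The 25 entries sum to 2200, so each line sums to 2200/5 = 440.
Row 1: 128 + 43 + 113 + 58 + ? = 440, so (1,2) = 98.
Row 2: 88 + 103 + 73 + 143 + ? = 440, so (2,2) = 33.
The remaining cell in column 1 is (5,1) = 440 − 392 = 48.
From column 2, 440 − (98 + 33 + 138 + 118) gives (4,2) = 53.
Column 4 must total 440; the given cells sum to 412, so (3,4) = 28.
Using row 3: 68 + 138 + 83 + 28 + ? → (3,5) = 440 − 317 = 123.
Row 5 must total 440; the given cells sum to 377, so (5,3) = 63.
From column 3, 440 − (43 + 103 + 83 + 63) gives (4,3) = 148.
Column 5 needs 440; the known cells sum to 402, so (4,5) = 38.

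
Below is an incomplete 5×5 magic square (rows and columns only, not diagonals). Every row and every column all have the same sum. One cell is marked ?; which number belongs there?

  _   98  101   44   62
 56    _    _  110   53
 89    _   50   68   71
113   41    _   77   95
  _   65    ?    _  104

83

Column 5 is complete and sums to 385; that is the magic constant.
Row 1: 98 + 101 + 44 + 62 + ? = 385, so (1,1) = 80.
From row 3, 385 − (89 + 50 + 68 + 71) gives (3,2) = 107.
Row 4 must total 385; the given cells sum to 326, so (4,3) = 59.
The remaining cell in column 1 is (5,1) = 385 − 338 = 47.
From column 2, 385 − (98 + 107 + 41 + 65) gives (2,2) = 74.
The remaining cell in column 4 is (5,4) = 385 − 299 = 86.
From row 2, 385 − (56 + 74 + 110 + 53) gives (2,3) = 92.
Using row 5: 47 + 65 + 86 + 104 + ? → (5,3) = 385 − 302 = 83.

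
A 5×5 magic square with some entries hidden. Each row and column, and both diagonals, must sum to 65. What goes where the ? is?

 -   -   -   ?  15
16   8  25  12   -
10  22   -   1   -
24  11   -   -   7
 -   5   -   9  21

23

From row 2, 65 − (16 + 8 + 25 + 12) gives (2,5) = 4.
Column 2 needs 65; the known cells sum to 46, so (1,2) = 19.
Column 5 must total 65; the given cells sum to 47, so (3,5) = 18.
Using row 3: 10 + 22 + 1 + 18 + ? → (3,3) = 65 − 51 = 14.
From anti-diagonal, 65 − (15 + 12 + 14 + 11) gives (5,1) = 13.
Row 5 must total 65; the given cells sum to 48, so (5,3) = 17.
Column 1 needs 65; the known cells sum to 63, so (1,1) = 2.
Main diagonal: 2 + 8 + 14 + 21 + ? = 65, so (4,4) = 20.
From row 4, 65 − (24 + 11 + 20 + 7) gives (4,3) = 3.
Column 3 needs 65; the known cells sum to 59, so (1,3) = 6.
Column 4: 12 + 1 + 20 + 9 + ? = 65, so (1,4) = 23.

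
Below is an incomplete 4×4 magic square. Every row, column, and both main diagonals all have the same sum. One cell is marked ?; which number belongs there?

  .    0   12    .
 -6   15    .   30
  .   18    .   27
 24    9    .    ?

-12

Column 2 is complete and sums to 42; that is the magic constant.
From row 2, 42 − (-6 + 15 + 30) gives (2,3) = 3.
Using anti-diagonal: 3 + 18 + 24 + ? → (1,4) = 42 − 45 = -3.
Using row 1: 0 + 12 + (-3) + ? → (1,1) = 42 − 9 = 33.
Column 1 must total 42; the given cells sum to 51, so (3,1) = -9.
Using column 4: -3 + 30 + 27 + ? → (4,4) = 42 − 54 = -12.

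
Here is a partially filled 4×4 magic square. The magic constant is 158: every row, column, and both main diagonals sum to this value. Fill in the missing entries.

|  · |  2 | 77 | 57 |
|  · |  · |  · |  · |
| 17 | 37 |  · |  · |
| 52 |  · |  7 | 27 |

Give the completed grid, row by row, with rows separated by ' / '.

22 2 77 57 / 67 47 12 32 / 17 37 62 42 / 52 72 7 27

Row 1 needs 158; the known cells sum to 136, so (1,1) = 22.
Row 4: 52 + 7 + 27 + ? = 158, so (4,2) = 72.
The remaining cell in column 1 is (2,1) = 158 − 91 = 67.
The remaining cell in column 2 is (2,2) = 158 − 111 = 47.
The remaining cell in main diagonal is (3,3) = 158 − 96 = 62.
Anti-diagonal needs 158; the known cells sum to 146, so (2,3) = 12.
The remaining cell in row 2 is (2,4) = 158 − 126 = 32.
Using row 3: 17 + 37 + 62 + ? → (3,4) = 158 − 116 = 42.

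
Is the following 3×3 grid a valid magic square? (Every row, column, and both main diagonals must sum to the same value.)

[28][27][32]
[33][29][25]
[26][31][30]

Row 1: 28 + 27 + 32 = 87.
Row 2: 33 + 29 + 25 = 87.
Row 3: 26 + 31 + 30 = 87.
Column 1: 28 + 33 + 26 = 87.
Column 2: 27 + 29 + 31 = 87.
Column 3: 32 + 25 + 30 = 87.
Main diagonal: 28 + 29 + 30 = 87.
Anti-diagonal: 32 + 29 + 26 = 87.
All lines sum to 87.

Yes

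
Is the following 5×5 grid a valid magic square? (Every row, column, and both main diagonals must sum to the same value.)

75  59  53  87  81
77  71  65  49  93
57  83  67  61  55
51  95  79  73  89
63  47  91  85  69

No — anti-diagonal sums to 355 but column 5 sums to 387.

Row 1: 75 + 59 + 53 + 87 + 81 = 355.
Row 2: 77 + 71 + 65 + 49 + 93 = 355.
Row 3: 57 + 83 + 67 + 61 + 55 = 323.
Row 4: 51 + 95 + 79 + 73 + 89 = 387.
Row 5: 63 + 47 + 91 + 85 + 69 = 355.
Column 1: 75 + 77 + 57 + 51 + 63 = 323.
Column 2: 59 + 71 + 83 + 95 + 47 = 355.
Column 3: 53 + 65 + 67 + 79 + 91 = 355.
Column 4: 87 + 49 + 61 + 73 + 85 = 355.
Column 5: 81 + 93 + 55 + 89 + 69 = 387.
Main diagonal: 75 + 71 + 67 + 73 + 69 = 355.
Anti-diagonal: 81 + 49 + 67 + 95 + 63 = 355.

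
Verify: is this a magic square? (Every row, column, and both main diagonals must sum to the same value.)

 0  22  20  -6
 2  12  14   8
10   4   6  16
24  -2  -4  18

Row 1: 0 + 22 + 20 + (-6) = 36.
Row 2: 2 + 12 + 14 + 8 = 36.
Row 3: 10 + 4 + 6 + 16 = 36.
Row 4: 24 + (-2) + (-4) + 18 = 36.
Column 1: 0 + 2 + 10 + 24 = 36.
Column 2: 22 + 12 + 4 + (-2) = 36.
Column 3: 20 + 14 + 6 + (-4) = 36.
Column 4: -6 + 8 + 16 + 18 = 36.
Main diagonal: 0 + 12 + 6 + 18 = 36.
Anti-diagonal: -6 + 14 + 4 + 24 = 36.
All lines sum to 36.

Yes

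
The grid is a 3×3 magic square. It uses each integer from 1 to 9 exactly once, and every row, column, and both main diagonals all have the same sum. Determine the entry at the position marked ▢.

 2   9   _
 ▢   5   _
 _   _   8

The entries are 1 through 9, which sum to 45, so each line sums to 45/3 = 15.
The remaining cell in row 1 is (1,3) = 15 − 11 = 4.
Column 2 needs 15; the known cells sum to 14, so (3,2) = 1.
Column 3 must total 15; the given cells sum to 12, so (2,3) = 3.
The remaining cell in anti-diagonal is (3,1) = 15 − 9 = 6.
Row 2 must total 15; the given cells sum to 8, so (2,1) = 7.

7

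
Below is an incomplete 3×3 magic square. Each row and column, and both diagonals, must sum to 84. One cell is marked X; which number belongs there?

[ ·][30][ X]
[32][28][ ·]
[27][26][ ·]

29

Row 2 needs 84; the known cells sum to 60, so (2,3) = 24.
The remaining cell in row 3 is (3,3) = 84 − 53 = 31.
The remaining cell in column 1 is (1,1) = 84 − 59 = 25.
Column 3 must total 84; the given cells sum to 55, so (1,3) = 29.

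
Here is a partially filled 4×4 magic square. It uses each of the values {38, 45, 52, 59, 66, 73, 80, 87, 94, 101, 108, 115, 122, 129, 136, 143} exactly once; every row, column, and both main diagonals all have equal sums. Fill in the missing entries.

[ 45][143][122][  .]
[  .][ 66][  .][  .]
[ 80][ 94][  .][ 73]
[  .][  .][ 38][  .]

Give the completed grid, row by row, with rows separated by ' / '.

45 143 122 52 / 108 66 87 101 / 80 94 115 73 / 129 59 38 136

The 16 entries sum to 1448, so each line sums to 1448/4 = 362.
Row 1 must total 362; the given cells sum to 310, so (1,4) = 52.
Row 3: 80 + 94 + 73 + ? = 362, so (3,3) = 115.
Column 2: 143 + 66 + 94 + ? = 362, so (4,2) = 59.
The remaining cell in column 3 is (2,3) = 362 − 275 = 87.
Main diagonal needs 362; the known cells sum to 226, so (4,4) = 136.
Anti-diagonal: 52 + 87 + 94 + ? = 362, so (4,1) = 129.
The remaining cell in column 1 is (2,1) = 362 − 254 = 108.
From column 4, 362 − (52 + 73 + 136) gives (2,4) = 101.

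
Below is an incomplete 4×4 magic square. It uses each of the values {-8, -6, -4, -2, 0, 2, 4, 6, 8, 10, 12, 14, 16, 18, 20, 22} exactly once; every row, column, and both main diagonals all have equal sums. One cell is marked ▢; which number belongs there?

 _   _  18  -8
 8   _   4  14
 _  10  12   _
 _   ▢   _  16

The 16 entries sum to 112, so each line sums to 112/4 = 28.
From row 2, 28 − (8 + 4 + 14) gives (2,2) = 2.
Column 3 must total 28; the given cells sum to 34, so (4,3) = -6.
The remaining cell in column 4 is (3,4) = 28 − 22 = 6.
Main diagonal needs 28; the known cells sum to 30, so (1,1) = -2.
Anti-diagonal needs 28; the known cells sum to 6, so (4,1) = 22.
The remaining cell in row 1 is (1,2) = 28 − 8 = 20.
Row 3 needs 28; the known cells sum to 28, so (3,1) = 0.
Row 4 must total 28; the given cells sum to 32, so (4,2) = -4.

-4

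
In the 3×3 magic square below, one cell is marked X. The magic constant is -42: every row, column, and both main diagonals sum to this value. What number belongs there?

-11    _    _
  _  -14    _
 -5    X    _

-20

From column 1, -42 − (-11 + (-5)) gives (2,1) = -26.
Using main diagonal: -11 + (-14) + ? → (3,3) = -42 − (-25) = -17.
The remaining cell in anti-diagonal is (1,3) = -42 − (-19) = -23.
Row 1 needs -42; the known cells sum to -34, so (1,2) = -8.
The remaining cell in row 2 is (2,3) = -42 − (-40) = -2.
Row 3 needs -42; the known cells sum to -22, so (3,2) = -20.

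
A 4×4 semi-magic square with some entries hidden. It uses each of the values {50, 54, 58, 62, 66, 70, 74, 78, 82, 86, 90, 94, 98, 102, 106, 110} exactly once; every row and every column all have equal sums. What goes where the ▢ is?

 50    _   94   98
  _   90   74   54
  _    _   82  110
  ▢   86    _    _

106

The 16 entries sum to 1280, so each line sums to 1280/4 = 320.
Row 1: 50 + 94 + 98 + ? = 320, so (1,2) = 78.
Row 2 must total 320; the given cells sum to 218, so (2,1) = 102.
Column 2: 78 + 90 + 86 + ? = 320, so (3,2) = 66.
The remaining cell in column 3 is (4,3) = 320 − 250 = 70.
Using column 4: 98 + 54 + 110 + ? → (4,4) = 320 − 262 = 58.
From row 3, 320 − (66 + 82 + 110) gives (3,1) = 62.
Row 4: 86 + 70 + 58 + ? = 320, so (4,1) = 106.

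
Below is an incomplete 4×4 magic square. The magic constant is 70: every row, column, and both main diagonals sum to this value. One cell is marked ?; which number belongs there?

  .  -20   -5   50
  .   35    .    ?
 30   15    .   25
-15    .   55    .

Row 1 needs 70; the known cells sum to 25, so (1,1) = 45.
The remaining cell in row 3 is (3,3) = 70 − 70 = 0.
Using column 1: 45 + 30 + (-15) + ? → (2,1) = 70 − 60 = 10.
Using column 2: -20 + 35 + 15 + ? → (4,2) = 70 − 30 = 40.
Column 3: -5 + 0 + 55 + ? = 70, so (2,3) = 20.
The remaining cell in main diagonal is (4,4) = 70 − 80 = -10.
From row 2, 70 − (10 + 35 + 20) gives (2,4) = 5.

5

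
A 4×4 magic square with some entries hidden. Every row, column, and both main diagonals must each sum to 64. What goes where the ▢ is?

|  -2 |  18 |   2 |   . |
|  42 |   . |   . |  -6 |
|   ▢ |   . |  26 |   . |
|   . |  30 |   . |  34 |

Row 1 needs 64; the known cells sum to 18, so (1,4) = 46.
Column 4 needs 64; the known cells sum to 74, so (3,4) = -10.
Main diagonal: -2 + 26 + 34 + ? = 64, so (2,2) = 6.
Using row 2: 42 + 6 + (-6) + ? → (2,3) = 64 − 42 = 22.
Column 2 must total 64; the given cells sum to 54, so (3,2) = 10.
Column 3: 2 + 22 + 26 + ? = 64, so (4,3) = 14.
The remaining cell in anti-diagonal is (4,1) = 64 − 78 = -14.
From row 3, 64 − (10 + 26 + (-10)) gives (3,1) = 38.

38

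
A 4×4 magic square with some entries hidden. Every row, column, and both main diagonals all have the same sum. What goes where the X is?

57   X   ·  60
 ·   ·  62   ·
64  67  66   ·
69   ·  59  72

70

Anti-diagonal is complete and sums to 258; that is the magic constant.
The remaining cell in row 3 is (3,4) = 258 − 197 = 61.
The remaining cell in row 4 is (4,2) = 258 − 200 = 58.
Column 1 must total 258; the given cells sum to 190, so (2,1) = 68.
Using column 3: 62 + 66 + 59 + ? → (1,3) = 258 − 187 = 71.
Column 4: 60 + 61 + 72 + ? = 258, so (2,4) = 65.
The remaining cell in main diagonal is (2,2) = 258 − 195 = 63.
The remaining cell in row 1 is (1,2) = 258 − 188 = 70.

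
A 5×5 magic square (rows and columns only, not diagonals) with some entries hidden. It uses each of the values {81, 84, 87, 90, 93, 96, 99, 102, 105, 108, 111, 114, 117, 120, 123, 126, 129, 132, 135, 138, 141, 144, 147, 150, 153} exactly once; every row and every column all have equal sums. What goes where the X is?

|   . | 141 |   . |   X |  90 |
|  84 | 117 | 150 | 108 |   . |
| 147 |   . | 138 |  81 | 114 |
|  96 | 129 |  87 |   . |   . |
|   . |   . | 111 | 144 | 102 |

132

The 25 entries sum to 2925, so each line sums to 2925/5 = 585.
Row 2 must total 585; the given cells sum to 459, so (2,5) = 126.
Row 3: 147 + 138 + 81 + 114 + ? = 585, so (3,2) = 105.
Using column 2: 141 + 117 + 105 + 129 + ? → (5,2) = 585 − 492 = 93.
Column 3: 150 + 138 + 87 + 111 + ? = 585, so (1,3) = 99.
From column 5, 585 − (90 + 126 + 114 + 102) gives (4,5) = 153.
Row 4: 96 + 129 + 87 + 153 + ? = 585, so (4,4) = 120.
The remaining cell in row 5 is (5,1) = 585 − 450 = 135.
The remaining cell in column 1 is (1,1) = 585 − 462 = 123.
The remaining cell in column 4 is (1,4) = 585 − 453 = 132.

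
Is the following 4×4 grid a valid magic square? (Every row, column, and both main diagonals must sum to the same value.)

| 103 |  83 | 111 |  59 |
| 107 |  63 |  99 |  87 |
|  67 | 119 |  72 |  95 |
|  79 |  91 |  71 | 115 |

Row 1: 103 + 83 + 111 + 59 = 356.
Row 2: 107 + 63 + 99 + 87 = 356.
Row 3: 67 + 119 + 72 + 95 = 353.
Row 4: 79 + 91 + 71 + 115 = 356.
Column 1: 103 + 107 + 67 + 79 = 356.
Column 2: 83 + 63 + 119 + 91 = 356.
Column 3: 111 + 99 + 72 + 71 = 353.
Column 4: 59 + 87 + 95 + 115 = 356.
Main diagonal: 103 + 63 + 72 + 115 = 353.
Anti-diagonal: 59 + 99 + 119 + 79 = 356.

No — column 4 sums to 356 but column 3 sums to 353.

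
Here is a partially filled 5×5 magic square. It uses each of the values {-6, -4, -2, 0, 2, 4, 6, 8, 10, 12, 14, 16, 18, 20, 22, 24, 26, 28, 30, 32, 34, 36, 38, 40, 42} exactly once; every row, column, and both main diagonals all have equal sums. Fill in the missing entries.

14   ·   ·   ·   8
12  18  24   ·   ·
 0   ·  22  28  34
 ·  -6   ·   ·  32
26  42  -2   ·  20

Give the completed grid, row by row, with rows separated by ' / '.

14 30 36 2 8 / 12 18 24 40 -4 / 0 6 22 28 34 / 38 -6 10 16 32 / 26 42 -2 4 20

The 25 entries sum to 450, so each line sums to 450/5 = 90.
Row 3 needs 90; the known cells sum to 84, so (3,2) = 6.
Row 5 must total 90; the given cells sum to 86, so (5,4) = 4.
Column 1 must total 90; the given cells sum to 52, so (4,1) = 38.
From column 2, 90 − (18 + 6 + (-6) + 42) gives (1,2) = 30.
Column 5 needs 90; the known cells sum to 94, so (2,5) = -4.
Main diagonal needs 90; the known cells sum to 74, so (4,4) = 16.
From anti-diagonal, 90 − (8 + 22 + (-6) + 26) gives (2,4) = 40.
The remaining cell in row 4 is (4,3) = 90 − 80 = 10.
From column 3, 90 − (24 + 22 + 10 + (-2)) gives (1,3) = 36.
The remaining cell in column 4 is (1,4) = 90 − 88 = 2.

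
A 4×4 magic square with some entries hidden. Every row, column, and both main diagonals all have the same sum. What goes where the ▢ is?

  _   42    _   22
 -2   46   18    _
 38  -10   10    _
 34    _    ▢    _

30

Anti-diagonal is complete and sums to 64; that is the magic constant.
Row 2 must total 64; the given cells sum to 62, so (2,4) = 2.
Row 3 needs 64; the known cells sum to 38, so (3,4) = 26.
Column 1: -2 + 38 + 34 + ? = 64, so (1,1) = -6.
From column 2, 64 − (42 + 46 + (-10)) gives (4,2) = -14.
Column 4 needs 64; the known cells sum to 50, so (4,4) = 14.
The remaining cell in row 1 is (1,3) = 64 − 58 = 6.
From row 4, 64 − (34 + (-14) + 14) gives (4,3) = 30.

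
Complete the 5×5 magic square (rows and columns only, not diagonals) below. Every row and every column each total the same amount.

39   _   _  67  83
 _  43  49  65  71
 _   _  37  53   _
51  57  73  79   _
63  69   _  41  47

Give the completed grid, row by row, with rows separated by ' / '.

39 55 61 67 83 / 77 43 49 65 71 / 75 81 37 53 59 / 51 57 73 79 45 / 63 69 85 41 47

Column 4 is already complete: 67 + 65 + 53 + 79 + 41 = 305, so that is the magic constant.
The remaining cell in row 2 is (2,1) = 305 − 228 = 77.
The remaining cell in row 4 is (4,5) = 305 − 260 = 45.
From row 5, 305 − (63 + 69 + 41 + 47) gives (5,3) = 85.
Using column 1: 39 + 77 + 51 + 63 + ? → (3,1) = 305 − 230 = 75.
Using column 3: 49 + 37 + 73 + 85 + ? → (1,3) = 305 − 244 = 61.
Column 5 needs 305; the known cells sum to 246, so (3,5) = 59.
Row 1 needs 305; the known cells sum to 250, so (1,2) = 55.
From row 3, 305 − (75 + 37 + 53 + 59) gives (3,2) = 81.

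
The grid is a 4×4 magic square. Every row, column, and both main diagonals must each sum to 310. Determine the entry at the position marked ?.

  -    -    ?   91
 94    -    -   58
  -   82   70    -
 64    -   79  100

Using row 4: 64 + 79 + 100 + ? → (4,2) = 310 − 243 = 67.
Column 4 needs 310; the known cells sum to 249, so (3,4) = 61.
The remaining cell in anti-diagonal is (2,3) = 310 − 237 = 73.
Row 2 must total 310; the given cells sum to 225, so (2,2) = 85.
Row 3 must total 310; the given cells sum to 213, so (3,1) = 97.
From column 1, 310 − (94 + 97 + 64) gives (1,1) = 55.
Column 2 needs 310; the known cells sum to 234, so (1,2) = 76.
From column 3, 310 − (73 + 70 + 79) gives (1,3) = 88.

88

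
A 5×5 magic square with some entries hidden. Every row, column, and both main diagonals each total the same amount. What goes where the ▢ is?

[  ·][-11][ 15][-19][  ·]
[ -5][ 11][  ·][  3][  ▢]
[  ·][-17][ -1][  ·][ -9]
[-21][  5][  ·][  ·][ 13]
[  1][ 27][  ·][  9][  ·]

Column 2 is complete and sums to 15; that is the magic constant.
The remaining cell in anti-diagonal is (1,5) = 15 − 8 = 7.
From row 1, 15 − (-11 + 15 + (-19) + 7) gives (1,1) = 23.
Using column 1: 23 + (-5) + (-21) + 1 + ? → (3,1) = 15 − (-2) = 17.
Row 3: 17 + (-17) + (-1) + (-9) + ? = 15, so (3,4) = 25.
Using column 4: -19 + 3 + 25 + 9 + ? → (4,4) = 15 − 18 = -3.
Main diagonal needs 15; the known cells sum to 30, so (5,5) = -15.
The remaining cell in row 4 is (4,3) = 15 − (-6) = 21.
From row 5, 15 − (1 + 27 + 9 + (-15)) gives (5,3) = -7.
Column 3 needs 15; the known cells sum to 28, so (2,3) = -13.
Column 5 must total 15; the given cells sum to -4, so (2,5) = 19.

19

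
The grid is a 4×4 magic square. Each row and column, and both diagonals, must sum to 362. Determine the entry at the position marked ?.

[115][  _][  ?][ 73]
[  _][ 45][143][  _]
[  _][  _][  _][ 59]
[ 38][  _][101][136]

Row 4 must total 362; the given cells sum to 275, so (4,2) = 87.
From column 4, 362 − (73 + 59 + 136) gives (2,4) = 94.
Main diagonal must total 362; the given cells sum to 296, so (3,3) = 66.
Anti-diagonal: 73 + 143 + 38 + ? = 362, so (3,2) = 108.
Row 2 must total 362; the given cells sum to 282, so (2,1) = 80.
Row 3 needs 362; the known cells sum to 233, so (3,1) = 129.
Column 2 must total 362; the given cells sum to 240, so (1,2) = 122.
Column 3 needs 362; the known cells sum to 310, so (1,3) = 52.

52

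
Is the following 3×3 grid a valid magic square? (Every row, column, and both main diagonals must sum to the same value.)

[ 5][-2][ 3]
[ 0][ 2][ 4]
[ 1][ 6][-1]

Row 1: 5 + (-2) + 3 = 6.
Row 2: 0 + 2 + 4 = 6.
Row 3: 1 + 6 + (-1) = 6.
Column 1: 5 + 0 + 1 = 6.
Column 2: -2 + 2 + 6 = 6.
Column 3: 3 + 4 + (-1) = 6.
Main diagonal: 5 + 2 + (-1) = 6.
Anti-diagonal: 3 + 2 + 1 = 6.
All lines sum to 6.

Yes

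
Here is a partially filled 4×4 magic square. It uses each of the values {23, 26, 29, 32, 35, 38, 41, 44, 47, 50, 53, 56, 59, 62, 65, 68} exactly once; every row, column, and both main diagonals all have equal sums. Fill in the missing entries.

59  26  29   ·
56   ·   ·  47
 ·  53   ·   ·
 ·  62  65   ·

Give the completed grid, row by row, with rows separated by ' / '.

The 16 entries sum to 728, so each line sums to 728/4 = 182.
Row 1: 59 + 26 + 29 + ? = 182, so (1,4) = 68.
From column 2, 182 − (26 + 53 + 62) gives (2,2) = 41.
Row 2: 56 + 41 + 47 + ? = 182, so (2,3) = 38.
From column 3, 182 − (29 + 38 + 65) gives (3,3) = 50.
Main diagonal must total 182; the given cells sum to 150, so (4,4) = 32.
Anti-diagonal: 68 + 38 + 53 + ? = 182, so (4,1) = 23.
Column 1 must total 182; the given cells sum to 138, so (3,1) = 44.
Using column 4: 68 + 47 + 32 + ? → (3,4) = 182 − 147 = 35.

59 26 29 68 / 56 41 38 47 / 44 53 50 35 / 23 62 65 32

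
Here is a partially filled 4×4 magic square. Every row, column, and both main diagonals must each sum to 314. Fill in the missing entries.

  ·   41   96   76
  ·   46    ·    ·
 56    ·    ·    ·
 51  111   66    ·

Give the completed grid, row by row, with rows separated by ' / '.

101 41 96 76 / 106 46 71 91 / 56 116 81 61 / 51 111 66 86

The remaining cell in row 1 is (1,1) = 314 − 213 = 101.
Row 4 must total 314; the given cells sum to 228, so (4,4) = 86.
Column 1: 101 + 56 + 51 + ? = 314, so (2,1) = 106.
Using column 2: 41 + 46 + 111 + ? → (3,2) = 314 − 198 = 116.
From main diagonal, 314 − (101 + 46 + 86) gives (3,3) = 81.
Anti-diagonal needs 314; the known cells sum to 243, so (2,3) = 71.
Using row 2: 106 + 46 + 71 + ? → (2,4) = 314 − 223 = 91.
The remaining cell in row 3 is (3,4) = 314 − 253 = 61.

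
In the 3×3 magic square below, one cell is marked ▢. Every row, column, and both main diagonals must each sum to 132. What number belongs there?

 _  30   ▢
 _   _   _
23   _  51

Using row 3: 23 + 51 + ? → (3,2) = 132 − 74 = 58.
Column 2: 30 + 58 + ? = 132, so (2,2) = 44.
From main diagonal, 132 − (44 + 51) gives (1,1) = 37.
From anti-diagonal, 132 − (44 + 23) gives (1,3) = 65.

65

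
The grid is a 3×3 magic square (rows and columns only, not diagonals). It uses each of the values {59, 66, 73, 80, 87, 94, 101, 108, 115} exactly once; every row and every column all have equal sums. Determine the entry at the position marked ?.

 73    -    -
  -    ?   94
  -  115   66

59

The 9 entries sum to 783, so each line sums to 783/3 = 261.
From row 3, 261 − (115 + 66) gives (3,1) = 80.
Column 1 must total 261; the given cells sum to 153, so (2,1) = 108.
The remaining cell in column 3 is (1,3) = 261 − 160 = 101.
Row 1 must total 261; the given cells sum to 174, so (1,2) = 87.
From row 2, 261 − (108 + 94) gives (2,2) = 59.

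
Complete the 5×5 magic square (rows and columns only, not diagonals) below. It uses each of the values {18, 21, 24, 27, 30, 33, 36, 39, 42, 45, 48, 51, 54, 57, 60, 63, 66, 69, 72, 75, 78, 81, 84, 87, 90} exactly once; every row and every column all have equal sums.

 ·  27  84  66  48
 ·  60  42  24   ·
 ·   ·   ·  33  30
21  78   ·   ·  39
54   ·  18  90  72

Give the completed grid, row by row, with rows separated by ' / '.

45 27 84 66 48 / 63 60 42 24 81 / 87 69 51 33 30 / 21 78 75 57 39 / 54 36 18 90 72

The 25 entries sum to 1350, so each line sums to 1350/5 = 270.
Row 1 needs 270; the known cells sum to 225, so (1,1) = 45.
Row 5 must total 270; the given cells sum to 234, so (5,2) = 36.
Using column 2: 27 + 60 + 78 + 36 + ? → (3,2) = 270 − 201 = 69.
Using column 4: 66 + 24 + 33 + 90 + ? → (4,4) = 270 − 213 = 57.
From column 5, 270 − (48 + 30 + 39 + 72) gives (2,5) = 81.
From row 2, 270 − (60 + 42 + 24 + 81) gives (2,1) = 63.
From row 4, 270 − (21 + 78 + 57 + 39) gives (4,3) = 75.
Column 1 needs 270; the known cells sum to 183, so (3,1) = 87.
Column 3: 84 + 42 + 75 + 18 + ? = 270, so (3,3) = 51.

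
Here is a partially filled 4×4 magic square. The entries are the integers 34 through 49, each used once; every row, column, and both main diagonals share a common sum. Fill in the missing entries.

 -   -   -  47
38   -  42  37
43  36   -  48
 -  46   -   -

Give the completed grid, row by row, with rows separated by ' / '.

44 35 40 47 / 38 49 42 37 / 43 36 39 48 / 41 46 45 34

The entries are 34 through 49, which sum to 664, so each line sums to 664/4 = 166.
Row 2 needs 166; the known cells sum to 117, so (2,2) = 49.
Row 3 must total 166; the given cells sum to 127, so (3,3) = 39.
Column 2 needs 166; the known cells sum to 131, so (1,2) = 35.
Column 4 must total 166; the given cells sum to 132, so (4,4) = 34.
Main diagonal needs 166; the known cells sum to 122, so (1,1) = 44.
The remaining cell in anti-diagonal is (4,1) = 166 − 125 = 41.
Row 1 must total 166; the given cells sum to 126, so (1,3) = 40.
From row 4, 166 − (41 + 46 + 34) gives (4,3) = 45.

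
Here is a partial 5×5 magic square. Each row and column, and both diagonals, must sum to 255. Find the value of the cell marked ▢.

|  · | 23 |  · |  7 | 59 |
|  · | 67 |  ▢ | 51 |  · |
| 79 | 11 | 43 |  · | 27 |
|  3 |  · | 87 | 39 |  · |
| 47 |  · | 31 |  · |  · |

19

Row 3 needs 255; the known cells sum to 160, so (3,4) = 95.
Column 4 must total 255; the given cells sum to 192, so (5,4) = 63.
The remaining cell in anti-diagonal is (4,2) = 255 − 200 = 55.
The remaining cell in row 4 is (4,5) = 255 − 184 = 71.
From column 2, 255 − (23 + 67 + 11 + 55) gives (5,2) = 99.
Using row 5: 47 + 99 + 31 + 63 + ? → (5,5) = 255 − 240 = 15.
Column 5 must total 255; the given cells sum to 172, so (2,5) = 83.
Main diagonal: 67 + 43 + 39 + 15 + ? = 255, so (1,1) = 91.
Row 1: 91 + 23 + 7 + 59 + ? = 255, so (1,3) = 75.
Using column 1: 91 + 79 + 3 + 47 + ? → (2,1) = 255 − 220 = 35.
Column 3: 75 + 43 + 87 + 31 + ? = 255, so (2,3) = 19.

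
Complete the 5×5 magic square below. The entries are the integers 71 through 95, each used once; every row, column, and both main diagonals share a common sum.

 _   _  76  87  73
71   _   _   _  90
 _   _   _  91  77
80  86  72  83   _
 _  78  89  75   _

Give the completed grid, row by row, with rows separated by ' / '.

The entries are 71 through 95, which sum to 2075, so each line sums to 2075/5 = 415.
Row 4 needs 415; the known cells sum to 321, so (4,5) = 94.
Column 4 must total 415; the given cells sum to 336, so (2,4) = 79.
Column 5: 73 + 90 + 77 + 94 + ? = 415, so (5,5) = 81.
Row 5 must total 415; the given cells sum to 323, so (5,1) = 92.
From anti-diagonal, 415 − (73 + 79 + 86 + 92) gives (3,3) = 85.
Column 3 must total 415; the given cells sum to 322, so (2,3) = 93.
Using row 2: 71 + 93 + 79 + 90 + ? → (2,2) = 415 − 333 = 82.
Main diagonal must total 415; the given cells sum to 331, so (1,1) = 84.
The remaining cell in row 1 is (1,2) = 415 − 320 = 95.
Column 1 must total 415; the given cells sum to 327, so (3,1) = 88.
Using column 2: 95 + 82 + 86 + 78 + ? → (3,2) = 415 − 341 = 74.

84 95 76 87 73 / 71 82 93 79 90 / 88 74 85 91 77 / 80 86 72 83 94 / 92 78 89 75 81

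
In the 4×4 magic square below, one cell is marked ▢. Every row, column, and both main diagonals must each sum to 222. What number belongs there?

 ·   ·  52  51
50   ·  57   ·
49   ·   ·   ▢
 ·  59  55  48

Row 4 needs 222; the known cells sum to 162, so (4,1) = 60.
Using column 1: 50 + 49 + 60 + ? → (1,1) = 222 − 159 = 63.
Column 3: 52 + 57 + 55 + ? = 222, so (3,3) = 58.
Main diagonal: 63 + 58 + 48 + ? = 222, so (2,2) = 53.
Using anti-diagonal: 51 + 57 + 60 + ? → (3,2) = 222 − 168 = 54.
Row 1 must total 222; the given cells sum to 166, so (1,2) = 56.
The remaining cell in row 2 is (2,4) = 222 − 160 = 62.
From row 3, 222 − (49 + 54 + 58) gives (3,4) = 61.

61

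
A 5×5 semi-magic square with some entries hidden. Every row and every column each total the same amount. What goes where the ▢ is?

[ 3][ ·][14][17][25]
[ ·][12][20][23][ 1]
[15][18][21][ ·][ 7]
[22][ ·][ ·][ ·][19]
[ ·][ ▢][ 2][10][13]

Column 5 is complete and sums to 65; that is the magic constant.
The remaining cell in row 1 is (1,2) = 65 − 59 = 6.
Row 2 must total 65; the given cells sum to 56, so (2,1) = 9.
Row 3: 15 + 18 + 21 + 7 + ? = 65, so (3,4) = 4.
Column 1 must total 65; the given cells sum to 49, so (5,1) = 16.
Using column 3: 14 + 20 + 21 + 2 + ? → (4,3) = 65 − 57 = 8.
From column 4, 65 − (17 + 23 + 4 + 10) gives (4,4) = 11.
From row 4, 65 − (22 + 8 + 11 + 19) gives (4,2) = 5.
Row 5 must total 65; the given cells sum to 41, so (5,2) = 24.

24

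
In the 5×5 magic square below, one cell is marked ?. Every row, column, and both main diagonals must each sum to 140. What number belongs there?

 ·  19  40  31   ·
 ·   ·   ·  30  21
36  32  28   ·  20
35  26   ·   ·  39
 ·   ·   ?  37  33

16

Using row 3: 36 + 32 + 28 + 20 + ? → (3,4) = 140 − 116 = 24.
From column 4, 140 − (31 + 30 + 24 + 37) gives (4,4) = 18.
Column 5 needs 140; the known cells sum to 113, so (1,5) = 27.
Using anti-diagonal: 27 + 30 + 28 + 26 + ? → (5,1) = 140 − 111 = 29.
Using row 1: 19 + 40 + 31 + 27 + ? → (1,1) = 140 − 117 = 23.
The remaining cell in row 4 is (4,3) = 140 − 118 = 22.
From column 1, 140 − (23 + 36 + 35 + 29) gives (2,1) = 17.
Main diagonal needs 140; the known cells sum to 102, so (2,2) = 38.
Row 2: 17 + 38 + 30 + 21 + ? = 140, so (2,3) = 34.
Column 2 must total 140; the given cells sum to 115, so (5,2) = 25.
Column 3 needs 140; the known cells sum to 124, so (5,3) = 16.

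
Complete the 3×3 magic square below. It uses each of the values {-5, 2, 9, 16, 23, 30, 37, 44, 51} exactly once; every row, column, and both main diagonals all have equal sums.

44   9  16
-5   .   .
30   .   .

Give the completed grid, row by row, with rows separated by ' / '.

44 9 16 / -5 23 51 / 30 37 2

The 9 entries sum to 207, so each line sums to 207/3 = 69.
Anti-diagonal needs 69; the known cells sum to 46, so (2,2) = 23.
Row 2 must total 69; the given cells sum to 18, so (2,3) = 51.
From column 2, 69 − (9 + 23) gives (3,2) = 37.
Column 3: 16 + 51 + ? = 69, so (3,3) = 2.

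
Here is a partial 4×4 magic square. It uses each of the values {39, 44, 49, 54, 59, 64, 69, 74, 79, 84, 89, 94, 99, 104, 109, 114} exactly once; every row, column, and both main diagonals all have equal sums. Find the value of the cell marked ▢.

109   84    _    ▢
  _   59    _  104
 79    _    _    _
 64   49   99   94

The 16 entries sum to 1224, so each line sums to 1224/4 = 306.
From column 1, 306 − (109 + 79 + 64) gives (2,1) = 54.
The remaining cell in column 2 is (3,2) = 306 − 192 = 114.
Using main diagonal: 109 + 59 + 94 + ? → (3,3) = 306 − 262 = 44.
Row 2 must total 306; the given cells sum to 217, so (2,3) = 89.
From row 3, 306 − (79 + 114 + 44) gives (3,4) = 69.
The remaining cell in column 3 is (1,3) = 306 − 232 = 74.
The remaining cell in column 4 is (1,4) = 306 − 267 = 39.

39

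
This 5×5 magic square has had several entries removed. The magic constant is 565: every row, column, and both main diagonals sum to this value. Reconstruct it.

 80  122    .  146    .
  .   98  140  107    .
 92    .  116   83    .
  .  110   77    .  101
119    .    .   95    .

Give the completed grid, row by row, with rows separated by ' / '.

80 122 104 146 113 / 131 98 140 107 89 / 92 149 116 83 125 / 143 110 77 134 101 / 119 86 128 95 137

The remaining cell in column 4 is (4,4) = 565 − 431 = 134.
Main diagonal: 80 + 98 + 116 + 134 + ? = 565, so (5,5) = 137.
Using anti-diagonal: 107 + 116 + 110 + 119 + ? → (1,5) = 565 − 452 = 113.
Row 1 must total 565; the given cells sum to 461, so (1,3) = 104.
Row 4 needs 565; the known cells sum to 422, so (4,1) = 143.
Using column 1: 80 + 92 + 143 + 119 + ? → (2,1) = 565 − 434 = 131.
The remaining cell in column 3 is (5,3) = 565 − 437 = 128.
Row 2: 131 + 98 + 140 + 107 + ? = 565, so (2,5) = 89.
Row 5 must total 565; the given cells sum to 479, so (5,2) = 86.
Column 2 needs 565; the known cells sum to 416, so (3,2) = 149.
Using column 5: 113 + 89 + 101 + 137 + ? → (3,5) = 565 − 440 = 125.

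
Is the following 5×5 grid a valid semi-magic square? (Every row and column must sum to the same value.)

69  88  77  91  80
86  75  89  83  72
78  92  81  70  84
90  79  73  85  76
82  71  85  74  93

Row 1: 69 + 88 + 77 + 91 + 80 = 405.
Row 2: 86 + 75 + 89 + 83 + 72 = 405.
Row 3: 78 + 92 + 81 + 70 + 84 = 405.
Row 4: 90 + 79 + 73 + 85 + 76 = 403.
Row 5: 82 + 71 + 85 + 74 + 93 = 405.
Column 1: 69 + 86 + 78 + 90 + 82 = 405.
Column 2: 88 + 75 + 92 + 79 + 71 = 405.
Column 3: 77 + 89 + 81 + 73 + 85 = 405.
Column 4: 91 + 83 + 70 + 85 + 74 = 403.
Column 5: 80 + 72 + 84 + 76 + 93 = 405.

No — column 4 sums to 403 but row 5 sums to 405.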